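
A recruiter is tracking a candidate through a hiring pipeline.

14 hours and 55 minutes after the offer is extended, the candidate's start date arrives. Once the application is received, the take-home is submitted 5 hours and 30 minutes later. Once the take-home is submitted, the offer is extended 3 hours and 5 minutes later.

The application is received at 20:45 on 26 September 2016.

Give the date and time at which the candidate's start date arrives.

20:15 on 27 September 2016

The application is received: 20:45 Sep 26, 2016.
The take-home is submitted: 20:45 Sep 26, 2016 + 5h30m = 02:15 Sep 27, 2016.
The offer is extended: 02:15 Sep 27, 2016 + 3h05m = 05:20 Sep 27, 2016.
The candidate's start date arrives: 05:20 Sep 27, 2016 + 14h55m = 20:15 Sep 27, 2016.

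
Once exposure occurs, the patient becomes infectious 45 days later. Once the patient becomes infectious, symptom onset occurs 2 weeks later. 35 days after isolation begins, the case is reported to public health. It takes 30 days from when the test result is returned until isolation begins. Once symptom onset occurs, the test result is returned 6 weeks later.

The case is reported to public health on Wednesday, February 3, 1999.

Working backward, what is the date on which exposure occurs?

Friday, August 21, 1998

The case is reported to public health: Feb 3, 1999.
Isolation begins: Feb 3, 1999 − 35 days = Dec 30, 1998.
The test result is returned: Dec 30, 1998 − 30 days = Nov 30, 1998.
Symptom onset occurs: Nov 30, 1998 − 6 weeks = Oct 19, 1998.
The patient becomes infectious: Oct 19, 1998 − 2 weeks = Oct 5, 1998.
Exposure occurs: Oct 5, 1998 − 45 days = Aug 21, 1998.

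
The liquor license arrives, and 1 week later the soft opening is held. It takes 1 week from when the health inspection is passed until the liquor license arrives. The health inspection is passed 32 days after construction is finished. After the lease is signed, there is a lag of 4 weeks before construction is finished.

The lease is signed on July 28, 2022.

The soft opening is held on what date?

The lease is signed: Jul 28, 2022.
Construction is finished: Jul 28, 2022 + 4 weeks = Aug 25, 2022.
The health inspection is passed: Aug 25, 2022 + 32 days = Sep 26, 2022.
The liquor license arrives: Sep 26, 2022 + 1 week = Oct 3, 2022.
The soft opening is held: Oct 3, 2022 + 1 week = Oct 10, 2022.

October 10, 2022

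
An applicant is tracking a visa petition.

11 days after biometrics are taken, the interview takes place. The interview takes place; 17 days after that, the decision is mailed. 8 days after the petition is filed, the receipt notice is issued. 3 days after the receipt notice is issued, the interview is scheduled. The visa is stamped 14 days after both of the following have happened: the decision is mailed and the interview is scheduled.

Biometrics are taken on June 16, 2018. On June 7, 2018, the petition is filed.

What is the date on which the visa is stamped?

Biometrics are taken: Jun 16, 2018.
The interview takes place: Jun 16, 2018 + 11 days = Jun 27, 2018.
The decision is mailed: Jun 27, 2018 + 17 days = Jul 14, 2018.
The petition is filed: Jun 7, 2018.
The receipt notice is issued: Jun 7, 2018 + 8 days = Jun 15, 2018.
The interview is scheduled: Jun 15, 2018 + 3 days = Jun 18, 2018.
Both prerequisites met — the decision is mailed (Jul 14, 2018), the interview is scheduled (Jun 18, 2018); the later is Jul 14, 2018.
The visa is stamped: Jul 14, 2018 + 14 days = Jul 28, 2018.

July 28, 2018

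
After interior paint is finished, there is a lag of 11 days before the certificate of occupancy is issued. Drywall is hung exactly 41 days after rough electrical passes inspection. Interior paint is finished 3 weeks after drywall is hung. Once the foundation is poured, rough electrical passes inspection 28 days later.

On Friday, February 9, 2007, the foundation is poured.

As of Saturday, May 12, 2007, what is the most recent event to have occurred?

The foundation is poured: Feb 9, 2007.
Rough electrical passes inspection: Feb 9, 2007 + 28 days = Mar 9, 2007.
Drywall is hung: Mar 9, 2007 + 41 days = Apr 19, 2007.
Interior paint is finished: Apr 19, 2007 + 3 weeks = May 10, 2007.
The certificate of occupancy is issued: May 10, 2007 + 11 days = May 21, 2007.
May 12, 2007 falls between when interior paint is finished (May 10, 2007) and when the certificate of occupancy is issued (May 21, 2007).

Interior paint is finished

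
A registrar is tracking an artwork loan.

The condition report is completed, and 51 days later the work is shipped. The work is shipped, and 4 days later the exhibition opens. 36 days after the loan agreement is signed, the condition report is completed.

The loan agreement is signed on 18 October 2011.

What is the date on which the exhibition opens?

The loan agreement is signed: Oct 18, 2011.
The condition report is completed: Oct 18, 2011 + 36 days = Nov 23, 2011.
The work is shipped: Nov 23, 2011 + 51 days = Jan 13, 2012.
The exhibition opens: Jan 13, 2012 + 4 days = Jan 17, 2012.

17 January 2012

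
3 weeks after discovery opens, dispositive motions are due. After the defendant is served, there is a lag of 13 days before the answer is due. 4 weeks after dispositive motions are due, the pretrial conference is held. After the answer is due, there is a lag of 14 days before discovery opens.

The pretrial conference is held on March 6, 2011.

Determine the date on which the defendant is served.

The pretrial conference is held: Mar 6, 2011.
Dispositive motions are due: Mar 6, 2011 − 4 weeks = Feb 6, 2011.
Discovery opens: Feb 6, 2011 − 3 weeks = Jan 16, 2011.
The answer is due: Jan 16, 2011 − 14 days = Jan 2, 2011.
The defendant is served: Jan 2, 2011 − 13 days = Dec 20, 2010.

December 20, 2010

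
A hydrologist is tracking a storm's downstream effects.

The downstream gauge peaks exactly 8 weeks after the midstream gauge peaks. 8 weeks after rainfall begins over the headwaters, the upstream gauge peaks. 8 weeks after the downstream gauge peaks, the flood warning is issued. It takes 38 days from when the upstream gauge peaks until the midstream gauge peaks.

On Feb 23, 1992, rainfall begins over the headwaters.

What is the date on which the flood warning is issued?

Rainfall begins over the headwaters: Feb 23, 1992.
The upstream gauge peaks: Feb 23, 1992 + 8 weeks = Apr 19, 1992.
The midstream gauge peaks: Apr 19, 1992 + 38 days = May 27, 1992.
The downstream gauge peaks: May 27, 1992 + 8 weeks = Jul 22, 1992.
The flood warning is issued: Jul 22, 1992 + 8 weeks = Sep 16, 1992.

Sep 16, 1992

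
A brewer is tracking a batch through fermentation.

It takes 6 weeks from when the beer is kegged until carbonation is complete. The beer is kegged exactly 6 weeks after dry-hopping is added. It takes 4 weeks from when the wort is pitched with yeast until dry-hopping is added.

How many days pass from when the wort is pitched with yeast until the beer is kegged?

Causal path: the wort is pitched with yeast → dry-hopping is added → the beer is kegged.
Total delay along the path: 4 + 6 weeks = 10 weeks = 70 days.

70 days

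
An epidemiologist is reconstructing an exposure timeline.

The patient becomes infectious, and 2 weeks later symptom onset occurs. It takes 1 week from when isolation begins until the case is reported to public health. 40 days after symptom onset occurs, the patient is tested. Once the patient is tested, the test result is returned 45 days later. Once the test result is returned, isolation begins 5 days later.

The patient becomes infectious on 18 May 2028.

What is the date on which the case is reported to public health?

The patient becomes infectious: May 18, 2028.
Symptom onset occurs: May 18, 2028 + 2 weeks = Jun 1, 2028.
The patient is tested: Jun 1, 2028 + 40 days = Jul 11, 2028.
The test result is returned: Jul 11, 2028 + 45 days = Aug 25, 2028.
Isolation begins: Aug 25, 2028 + 5 days = Aug 30, 2028.
The case is reported to public health: Aug 30, 2028 + 1 week = Sep 6, 2028.

6 September 2028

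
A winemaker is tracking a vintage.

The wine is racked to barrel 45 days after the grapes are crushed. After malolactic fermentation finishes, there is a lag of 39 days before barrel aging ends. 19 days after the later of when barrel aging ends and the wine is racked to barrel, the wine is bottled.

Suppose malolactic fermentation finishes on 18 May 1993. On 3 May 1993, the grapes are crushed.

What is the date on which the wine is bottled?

Malolactic fermentation finishes: May 18, 1993.
Barrel aging ends: May 18, 1993 + 39 days = Jun 26, 1993.
The grapes are crushed: May 3, 1993.
The wine is racked to barrel: May 3, 1993 + 45 days = Jun 17, 1993.
Both prerequisites met — barrel aging ends (Jun 26, 1993), the wine is racked to barrel (Jun 17, 1993); the later is Jun 26, 1993.
The wine is bottled: Jun 26, 1993 + 19 days = Jul 15, 1993.

15 July 1993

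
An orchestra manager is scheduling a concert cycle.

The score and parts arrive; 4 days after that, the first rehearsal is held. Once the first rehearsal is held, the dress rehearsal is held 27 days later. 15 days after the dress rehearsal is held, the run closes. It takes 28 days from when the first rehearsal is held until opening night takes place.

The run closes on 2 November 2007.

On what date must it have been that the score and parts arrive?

The run closes: Nov 2, 2007.
The dress rehearsal is held: Nov 2, 2007 − 15 days = Oct 18, 2007.
The first rehearsal is held: Oct 18, 2007 − 27 days = Sep 21, 2007.
The score and parts arrive: Sep 21, 2007 − 4 days = Sep 17, 2007.

17 September 2007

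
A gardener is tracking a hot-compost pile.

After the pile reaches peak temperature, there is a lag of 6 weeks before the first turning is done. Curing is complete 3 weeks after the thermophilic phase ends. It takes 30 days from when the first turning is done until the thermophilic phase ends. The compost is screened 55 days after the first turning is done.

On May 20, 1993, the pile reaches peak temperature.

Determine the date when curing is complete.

The pile reaches peak temperature: May 20, 1993.
The first turning is done: May 20, 1993 + 6 weeks = Jul 1, 1993.
The thermophilic phase ends: Jul 1, 1993 + 30 days = Jul 31, 1993.
Curing is complete: Jul 31, 1993 + 3 weeks = Aug 21, 1993.

Aug 21, 1993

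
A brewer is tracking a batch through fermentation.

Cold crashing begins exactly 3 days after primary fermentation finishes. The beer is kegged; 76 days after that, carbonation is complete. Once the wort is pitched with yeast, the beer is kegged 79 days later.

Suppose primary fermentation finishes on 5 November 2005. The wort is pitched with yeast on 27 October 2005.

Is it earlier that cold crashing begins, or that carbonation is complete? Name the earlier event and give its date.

Cold crashing begins — 8 November 2005

Primary fermentation finishes: Nov 5, 2005.
Cold crashing begins: Nov 5, 2005 + 3 days = Nov 8, 2005.
The wort is pitched with yeast: Oct 27, 2005.
The beer is kegged: Oct 27, 2005 + 79 days = Jan 14, 2006.
Carbonation is complete: Jan 14, 2006 + 76 days = Mar 31, 2006.
Comparing: cold crashing begins on Nov 8, 2005 vs carbonation is complete on Mar 31, 2006. Earlier: cold crashing begins.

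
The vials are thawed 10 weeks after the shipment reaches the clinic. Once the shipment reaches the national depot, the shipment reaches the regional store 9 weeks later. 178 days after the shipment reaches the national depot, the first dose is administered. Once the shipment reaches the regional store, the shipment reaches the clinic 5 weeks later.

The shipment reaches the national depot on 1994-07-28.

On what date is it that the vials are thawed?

1995-01-12

The shipment reaches the national depot: Jul 28, 1994.
The shipment reaches the regional store: Jul 28, 1994 + 9 weeks = Sep 29, 1994.
The shipment reaches the clinic: Sep 29, 1994 + 5 weeks = Nov 3, 1994.
The vials are thawed: Nov 3, 1994 + 10 weeks = Jan 12, 1995.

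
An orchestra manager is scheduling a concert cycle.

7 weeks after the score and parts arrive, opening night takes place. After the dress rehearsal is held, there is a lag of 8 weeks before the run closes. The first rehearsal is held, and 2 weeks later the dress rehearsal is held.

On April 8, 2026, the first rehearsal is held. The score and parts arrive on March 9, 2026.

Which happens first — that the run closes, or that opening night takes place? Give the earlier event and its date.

Opening night takes place — April 27, 2026

The first rehearsal is held: Apr 8, 2026.
The dress rehearsal is held: Apr 8, 2026 + 2 weeks = Apr 22, 2026.
The run closes: Apr 22, 2026 + 8 weeks = Jun 17, 2026.
The score and parts arrive: Mar 9, 2026.
Opening night takes place: Mar 9, 2026 + 7 weeks = Apr 27, 2026.
Comparing: the run closes on Jun 17, 2026 vs opening night takes place on Apr 27, 2026. Earlier: opening night takes place.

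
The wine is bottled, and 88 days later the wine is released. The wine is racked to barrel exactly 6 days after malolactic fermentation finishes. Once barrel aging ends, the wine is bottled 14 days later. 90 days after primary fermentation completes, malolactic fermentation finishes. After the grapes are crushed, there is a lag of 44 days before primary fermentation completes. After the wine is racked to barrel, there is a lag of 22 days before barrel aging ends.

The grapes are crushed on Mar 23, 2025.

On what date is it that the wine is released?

The grapes are crushed: Mar 23, 2025.
Primary fermentation completes: Mar 23, 2025 + 44 days = May 6, 2025.
Malolactic fermentation finishes: May 6, 2025 + 90 days = Aug 4, 2025.
The wine is racked to barrel: Aug 4, 2025 + 6 days = Aug 10, 2025.
Barrel aging ends: Aug 10, 2025 + 22 days = Sep 1, 2025.
The wine is bottled: Sep 1, 2025 + 14 days = Sep 15, 2025.
The wine is released: Sep 15, 2025 + 88 days = Dec 12, 2025.

Dec 12, 2025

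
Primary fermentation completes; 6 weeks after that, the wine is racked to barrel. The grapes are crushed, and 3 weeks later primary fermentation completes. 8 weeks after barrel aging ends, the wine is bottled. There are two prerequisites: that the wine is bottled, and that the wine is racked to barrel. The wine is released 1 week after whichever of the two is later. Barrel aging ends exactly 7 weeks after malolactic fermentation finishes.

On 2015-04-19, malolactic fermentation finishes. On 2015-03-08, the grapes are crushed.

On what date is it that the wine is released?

2015-08-09

Malolactic fermentation finishes: Apr 19, 2015.
Barrel aging ends: Apr 19, 2015 + 7 weeks = Jun 7, 2015.
The wine is bottled: Jun 7, 2015 + 8 weeks = Aug 2, 2015.
The grapes are crushed: Mar 8, 2015.
Primary fermentation completes: Mar 8, 2015 + 3 weeks = Mar 29, 2015.
The wine is racked to barrel: Mar 29, 2015 + 6 weeks = May 10, 2015.
Both prerequisites met — the wine is bottled (Aug 2, 2015), the wine is racked to barrel (May 10, 2015); the later is Aug 2, 2015.
The wine is released: Aug 2, 2015 + 1 week = Aug 9, 2015.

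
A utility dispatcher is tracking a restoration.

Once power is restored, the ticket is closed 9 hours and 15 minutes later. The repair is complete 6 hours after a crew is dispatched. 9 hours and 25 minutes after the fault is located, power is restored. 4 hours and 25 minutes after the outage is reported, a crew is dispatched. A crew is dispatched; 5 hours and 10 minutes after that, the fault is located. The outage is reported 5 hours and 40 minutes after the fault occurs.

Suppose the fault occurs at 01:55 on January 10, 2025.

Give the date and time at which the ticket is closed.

The fault occurs: 01:55 Jan 10, 2025.
The outage is reported: 01:55 Jan 10, 2025 + 5h40m = 07:35 Jan 10, 2025.
A crew is dispatched: 07:35 Jan 10, 2025 + 4h25m = 12:00 Jan 10, 2025.
The fault is located: 12:00 Jan 10, 2025 + 5h10m = 17:10 Jan 10, 2025.
Power is restored: 17:10 Jan 10, 2025 + 9h25m = 02:35 Jan 11, 2025.
The ticket is closed: 02:35 Jan 11, 2025 + 9h15m = 11:50 Jan 11, 2025.

11:50 on January 11, 2025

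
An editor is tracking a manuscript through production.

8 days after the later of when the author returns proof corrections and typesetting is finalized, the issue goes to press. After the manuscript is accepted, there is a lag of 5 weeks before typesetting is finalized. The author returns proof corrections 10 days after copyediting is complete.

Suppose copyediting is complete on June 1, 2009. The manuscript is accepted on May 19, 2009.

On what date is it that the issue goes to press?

July 1, 2009

Copyediting is complete: Jun 1, 2009.
The author returns proof corrections: Jun 1, 2009 + 10 days = Jun 11, 2009.
The manuscript is accepted: May 19, 2009.
Typesetting is finalized: May 19, 2009 + 5 weeks = Jun 23, 2009.
Both prerequisites met — the author returns proof corrections (Jun 11, 2009), typesetting is finalized (Jun 23, 2009); the later is Jun 23, 2009.
The issue goes to press: Jun 23, 2009 + 8 days = Jul 1, 2009.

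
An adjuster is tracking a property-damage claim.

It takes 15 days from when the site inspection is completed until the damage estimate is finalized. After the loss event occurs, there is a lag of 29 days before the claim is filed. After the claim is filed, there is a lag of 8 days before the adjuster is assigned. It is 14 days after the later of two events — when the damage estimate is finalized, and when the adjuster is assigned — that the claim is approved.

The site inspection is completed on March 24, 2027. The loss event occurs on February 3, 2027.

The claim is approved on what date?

April 22, 2027

The site inspection is completed: Mar 24, 2027.
The damage estimate is finalized: Mar 24, 2027 + 15 days = Apr 8, 2027.
The loss event occurs: Feb 3, 2027.
The claim is filed: Feb 3, 2027 + 29 days = Mar 4, 2027.
The adjuster is assigned: Mar 4, 2027 + 8 days = Mar 12, 2027.
Both prerequisites met — the damage estimate is finalized (Apr 8, 2027), the adjuster is assigned (Mar 12, 2027); the later is Apr 8, 2027.
The claim is approved: Apr 8, 2027 + 14 days = Apr 22, 2027.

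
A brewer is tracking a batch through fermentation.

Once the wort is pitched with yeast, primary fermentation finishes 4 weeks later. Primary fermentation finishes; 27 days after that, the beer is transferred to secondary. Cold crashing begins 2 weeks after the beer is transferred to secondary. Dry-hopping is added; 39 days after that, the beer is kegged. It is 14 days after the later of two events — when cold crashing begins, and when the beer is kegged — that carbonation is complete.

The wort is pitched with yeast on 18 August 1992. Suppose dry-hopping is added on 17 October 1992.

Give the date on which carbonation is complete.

The wort is pitched with yeast: Aug 18, 1992.
Primary fermentation finishes: Aug 18, 1992 + 4 weeks = Sep 15, 1992.
The beer is transferred to secondary: Sep 15, 1992 + 27 days = Oct 12, 1992.
Cold crashing begins: Oct 12, 1992 + 2 weeks = Oct 26, 1992.
Dry-hopping is added: Oct 17, 1992.
The beer is kegged: Oct 17, 1992 + 39 days = Nov 25, 1992.
Both prerequisites met — cold crashing begins (Oct 26, 1992), the beer is kegged (Nov 25, 1992); the later is Nov 25, 1992.
Carbonation is complete: Nov 25, 1992 + 14 days = Dec 9, 1992.

9 December 1992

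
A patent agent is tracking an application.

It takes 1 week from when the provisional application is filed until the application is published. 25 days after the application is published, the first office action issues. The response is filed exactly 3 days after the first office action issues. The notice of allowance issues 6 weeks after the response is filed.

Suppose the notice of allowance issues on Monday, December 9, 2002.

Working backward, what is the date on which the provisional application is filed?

Monday, September 23, 2002

The notice of allowance issues: Dec 9, 2002.
The response is filed: Dec 9, 2002 − 6 weeks = Oct 28, 2002.
The first office action issues: Oct 28, 2002 − 3 days = Oct 25, 2002.
The application is published: Oct 25, 2002 − 25 days = Sep 30, 2002.
The provisional application is filed: Sep 30, 2002 − 1 week = Sep 23, 2002.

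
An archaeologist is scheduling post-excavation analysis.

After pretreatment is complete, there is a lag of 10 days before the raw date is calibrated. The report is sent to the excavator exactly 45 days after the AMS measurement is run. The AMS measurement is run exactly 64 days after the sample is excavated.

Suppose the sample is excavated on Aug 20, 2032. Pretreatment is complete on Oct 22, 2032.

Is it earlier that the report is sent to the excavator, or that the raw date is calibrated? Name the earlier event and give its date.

The raw date is calibrated — Nov 1, 2032

The sample is excavated: Aug 20, 2032.
The AMS measurement is run: Aug 20, 2032 + 64 days = Oct 23, 2032.
The report is sent to the excavator: Oct 23, 2032 + 45 days = Dec 7, 2032.
Pretreatment is complete: Oct 22, 2032.
The raw date is calibrated: Oct 22, 2032 + 10 days = Nov 1, 2032.
Comparing: the report is sent to the excavator on Dec 7, 2032 vs the raw date is calibrated on Nov 1, 2032. Earlier: the raw date is calibrated.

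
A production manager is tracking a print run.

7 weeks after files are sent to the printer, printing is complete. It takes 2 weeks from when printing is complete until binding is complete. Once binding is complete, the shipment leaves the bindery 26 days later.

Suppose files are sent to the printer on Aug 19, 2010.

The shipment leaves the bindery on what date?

Files are sent to the printer: Aug 19, 2010.
Printing is complete: Aug 19, 2010 + 7 weeks = Oct 7, 2010.
Binding is complete: Oct 7, 2010 + 2 weeks = Oct 21, 2010.
The shipment leaves the bindery: Oct 21, 2010 + 26 days = Nov 16, 2010.

Nov 16, 2010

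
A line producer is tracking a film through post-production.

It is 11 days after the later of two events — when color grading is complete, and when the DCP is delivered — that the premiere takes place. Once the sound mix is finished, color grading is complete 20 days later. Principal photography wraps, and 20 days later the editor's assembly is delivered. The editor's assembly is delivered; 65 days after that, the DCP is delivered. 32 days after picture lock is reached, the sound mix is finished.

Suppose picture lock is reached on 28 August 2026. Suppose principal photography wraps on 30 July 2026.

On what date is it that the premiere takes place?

3 November 2026

Picture lock is reached: Aug 28, 2026.
The sound mix is finished: Aug 28, 2026 + 32 days = Sep 29, 2026.
Color grading is complete: Sep 29, 2026 + 20 days = Oct 19, 2026.
Principal photography wraps: Jul 30, 2026.
The editor's assembly is delivered: Jul 30, 2026 + 20 days = Aug 19, 2026.
The DCP is delivered: Aug 19, 2026 + 65 days = Oct 23, 2026.
Both prerequisites met — color grading is complete (Oct 19, 2026), the DCP is delivered (Oct 23, 2026); the later is Oct 23, 2026.
The premiere takes place: Oct 23, 2026 + 11 days = Nov 3, 2026.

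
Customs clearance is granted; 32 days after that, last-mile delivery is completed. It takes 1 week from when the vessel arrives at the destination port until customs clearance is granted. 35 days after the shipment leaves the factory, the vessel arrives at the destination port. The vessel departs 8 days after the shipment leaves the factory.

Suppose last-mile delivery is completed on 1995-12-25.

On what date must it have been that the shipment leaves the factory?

1995-10-12

Last-mile delivery is completed: Dec 25, 1995.
Customs clearance is granted: Dec 25, 1995 − 32 days = Nov 23, 1995.
The vessel arrives at the destination port: Nov 23, 1995 − 1 week = Nov 16, 1995.
The shipment leaves the factory: Nov 16, 1995 − 35 days = Oct 12, 1995.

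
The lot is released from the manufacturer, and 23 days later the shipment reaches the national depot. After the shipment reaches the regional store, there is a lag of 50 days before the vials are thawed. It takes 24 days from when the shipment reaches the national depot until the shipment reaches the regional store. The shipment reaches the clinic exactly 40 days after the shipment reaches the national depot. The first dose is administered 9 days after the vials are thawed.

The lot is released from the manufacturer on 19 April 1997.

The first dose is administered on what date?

3 August 1997

The lot is released from the manufacturer: Apr 19, 1997.
The shipment reaches the national depot: Apr 19, 1997 + 23 days = May 12, 1997.
The shipment reaches the regional store: May 12, 1997 + 24 days = Jun 5, 1997.
The vials are thawed: Jun 5, 1997 + 50 days = Jul 25, 1997.
The first dose is administered: Jul 25, 1997 + 9 days = Aug 3, 1997.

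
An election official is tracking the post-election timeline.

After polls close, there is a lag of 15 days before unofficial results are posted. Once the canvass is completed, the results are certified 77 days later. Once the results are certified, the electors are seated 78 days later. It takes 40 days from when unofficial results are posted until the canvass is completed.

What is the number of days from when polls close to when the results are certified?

132 days

Causal path: polls close → unofficial results are posted → the canvass is completed → the results are certified.
Total delay along the path: 15 + 40 + 77 = 132 days.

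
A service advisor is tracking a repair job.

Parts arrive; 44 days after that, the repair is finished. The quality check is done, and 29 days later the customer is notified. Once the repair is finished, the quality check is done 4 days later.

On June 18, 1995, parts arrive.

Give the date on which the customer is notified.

September 3, 1995

Parts arrive: Jun 18, 1995.
The repair is finished: Jun 18, 1995 + 44 days = Aug 1, 1995.
The quality check is done: Aug 1, 1995 + 4 days = Aug 5, 1995.
The customer is notified: Aug 5, 1995 + 29 days = Sep 3, 1995.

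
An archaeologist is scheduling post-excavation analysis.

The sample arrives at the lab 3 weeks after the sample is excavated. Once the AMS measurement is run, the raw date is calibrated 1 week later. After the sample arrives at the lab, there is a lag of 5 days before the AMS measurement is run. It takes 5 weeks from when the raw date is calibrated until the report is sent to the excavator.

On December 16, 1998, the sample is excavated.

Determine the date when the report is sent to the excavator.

The sample is excavated: Dec 16, 1998.
The sample arrives at the lab: Dec 16, 1998 + 3 weeks = Jan 6, 1999.
The AMS measurement is run: Jan 6, 1999 + 5 days = Jan 11, 1999.
The raw date is calibrated: Jan 11, 1999 + 1 week = Jan 18, 1999.
The report is sent to the excavator: Jan 18, 1999 + 5 weeks = Feb 22, 1999.

February 22, 1999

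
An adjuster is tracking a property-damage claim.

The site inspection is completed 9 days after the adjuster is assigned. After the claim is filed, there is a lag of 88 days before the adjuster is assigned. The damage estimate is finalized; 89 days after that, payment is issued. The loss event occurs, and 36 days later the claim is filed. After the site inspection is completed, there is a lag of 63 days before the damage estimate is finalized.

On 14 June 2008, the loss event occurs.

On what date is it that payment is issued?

The loss event occurs: Jun 14, 2008.
The claim is filed: Jun 14, 2008 + 36 days = Jul 20, 2008.
The adjuster is assigned: Jul 20, 2008 + 88 days = Oct 16, 2008.
The site inspection is completed: Oct 16, 2008 + 9 days = Oct 25, 2008.
The damage estimate is finalized: Oct 25, 2008 + 63 days = Dec 27, 2008.
Payment is issued: Dec 27, 2008 + 89 days = Mar 26, 2009.

26 March 2009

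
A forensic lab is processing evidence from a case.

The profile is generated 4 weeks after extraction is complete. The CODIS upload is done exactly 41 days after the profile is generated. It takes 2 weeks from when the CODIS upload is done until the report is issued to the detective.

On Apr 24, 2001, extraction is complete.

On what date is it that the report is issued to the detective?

Extraction is complete: Apr 24, 2001.
The profile is generated: Apr 24, 2001 + 4 weeks = May 22, 2001.
The CODIS upload is done: May 22, 2001 + 41 days = Jul 2, 2001.
The report is issued to the detective: Jul 2, 2001 + 2 weeks = Jul 16, 2001.

Jul 16, 2001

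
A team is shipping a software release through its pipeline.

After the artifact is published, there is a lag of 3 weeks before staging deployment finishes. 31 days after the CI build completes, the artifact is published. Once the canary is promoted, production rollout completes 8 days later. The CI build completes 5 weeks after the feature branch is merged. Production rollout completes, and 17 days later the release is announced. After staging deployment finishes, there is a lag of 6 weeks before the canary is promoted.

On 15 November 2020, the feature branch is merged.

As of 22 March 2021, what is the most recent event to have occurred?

Staging deployment finishes

The feature branch is merged: Nov 15, 2020.
The CI build completes: Nov 15, 2020 + 5 weeks = Dec 20, 2020.
The artifact is published: Dec 20, 2020 + 31 days = Jan 20, 2021.
Staging deployment finishes: Jan 20, 2021 + 3 weeks = Feb 10, 2021.
The canary is promoted: Feb 10, 2021 + 6 weeks = Mar 24, 2021.
Production rollout completes: Mar 24, 2021 + 8 days = Apr 1, 2021.
The release is announced: Apr 1, 2021 + 17 days = Apr 18, 2021.
Mar 22, 2021 falls between when staging deployment finishes (Feb 10, 2021) and when the canary is promoted (Mar 24, 2021).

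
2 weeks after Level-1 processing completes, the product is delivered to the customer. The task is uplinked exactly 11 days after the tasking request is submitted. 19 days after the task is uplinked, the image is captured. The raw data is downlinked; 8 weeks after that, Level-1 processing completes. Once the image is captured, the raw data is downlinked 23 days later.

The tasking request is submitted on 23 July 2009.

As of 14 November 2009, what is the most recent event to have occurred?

Level-1 processing completes

The tasking request is submitted: Jul 23, 2009.
The task is uplinked: Jul 23, 2009 + 11 days = Aug 3, 2009.
The image is captured: Aug 3, 2009 + 19 days = Aug 22, 2009.
The raw data is downlinked: Aug 22, 2009 + 23 days = Sep 14, 2009.
Level-1 processing completes: Sep 14, 2009 + 8 weeks = Nov 9, 2009.
The product is delivered to the customer: Nov 9, 2009 + 2 weeks = Nov 23, 2009.
Nov 14, 2009 falls between when Level-1 processing completes (Nov 9, 2009) and when the product is delivered to the customer (Nov 23, 2009).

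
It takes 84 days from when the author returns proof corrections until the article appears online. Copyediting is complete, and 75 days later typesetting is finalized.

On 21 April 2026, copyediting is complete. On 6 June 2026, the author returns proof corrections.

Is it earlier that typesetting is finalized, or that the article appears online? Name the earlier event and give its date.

Typesetting is finalized — 5 July 2026

Copyediting is complete: Apr 21, 2026.
Typesetting is finalized: Apr 21, 2026 + 75 days = Jul 5, 2026.
The author returns proof corrections: Jun 6, 2026.
The article appears online: Jun 6, 2026 + 84 days = Aug 29, 2026.
Comparing: typesetting is finalized on Jul 5, 2026 vs the article appears online on Aug 29, 2026. Earlier: typesetting is finalized.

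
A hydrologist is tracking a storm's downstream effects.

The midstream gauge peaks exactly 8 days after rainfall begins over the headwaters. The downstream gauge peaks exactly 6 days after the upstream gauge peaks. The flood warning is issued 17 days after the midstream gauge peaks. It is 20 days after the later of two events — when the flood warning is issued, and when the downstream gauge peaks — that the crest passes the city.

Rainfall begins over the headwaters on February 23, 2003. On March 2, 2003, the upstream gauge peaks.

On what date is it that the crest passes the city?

Rainfall begins over the headwaters: Feb 23, 2003.
The midstream gauge peaks: Feb 23, 2003 + 8 days = Mar 3, 2003.
The flood warning is issued: Mar 3, 2003 + 17 days = Mar 20, 2003.
The upstream gauge peaks: Mar 2, 2003.
The downstream gauge peaks: Mar 2, 2003 + 6 days = Mar 8, 2003.
Both prerequisites met — the flood warning is issued (Mar 20, 2003), the downstream gauge peaks (Mar 8, 2003); the later is Mar 20, 2003.
The crest passes the city: Mar 20, 2003 + 20 days = Apr 9, 2003.

April 9, 2003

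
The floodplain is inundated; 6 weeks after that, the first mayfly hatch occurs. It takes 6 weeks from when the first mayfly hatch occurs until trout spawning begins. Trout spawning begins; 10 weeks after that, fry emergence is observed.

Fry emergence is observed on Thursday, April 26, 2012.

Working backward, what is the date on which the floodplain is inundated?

Thursday, November 24, 2011

Fry emergence is observed: Apr 26, 2012.
Trout spawning begins: Apr 26, 2012 − 10 weeks = Feb 16, 2012.
The first mayfly hatch occurs: Feb 16, 2012 − 6 weeks = Jan 5, 2012.
The floodplain is inundated: Jan 5, 2012 − 6 weeks = Nov 24, 2011.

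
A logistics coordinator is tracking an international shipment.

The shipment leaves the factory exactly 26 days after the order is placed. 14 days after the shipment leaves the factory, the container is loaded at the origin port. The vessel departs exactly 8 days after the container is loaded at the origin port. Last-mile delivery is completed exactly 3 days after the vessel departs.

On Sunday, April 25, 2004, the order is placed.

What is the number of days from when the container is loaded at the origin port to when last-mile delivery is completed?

11 days

Causal path: the container is loaded at the origin port → the vessel departs → last-mile delivery is completed.
Total delay along the path: 8 + 3 = 11 days.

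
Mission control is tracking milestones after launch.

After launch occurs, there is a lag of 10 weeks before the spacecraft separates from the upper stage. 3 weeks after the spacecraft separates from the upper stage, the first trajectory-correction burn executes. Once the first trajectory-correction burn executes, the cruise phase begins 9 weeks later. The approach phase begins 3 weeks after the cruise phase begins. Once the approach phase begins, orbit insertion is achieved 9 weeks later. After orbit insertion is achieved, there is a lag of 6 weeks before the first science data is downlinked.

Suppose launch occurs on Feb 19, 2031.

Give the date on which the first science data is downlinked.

Launch occurs: Feb 19, 2031.
The spacecraft separates from the upper stage: Feb 19, 2031 + 10 weeks = Apr 30, 2031.
The first trajectory-correction burn executes: Apr 30, 2031 + 3 weeks = May 21, 2031.
The cruise phase begins: May 21, 2031 + 9 weeks = Jul 23, 2031.
The approach phase begins: Jul 23, 2031 + 3 weeks = Aug 13, 2031.
Orbit insertion is achieved: Aug 13, 2031 + 9 weeks = Oct 15, 2031.
The first science data is downlinked: Oct 15, 2031 + 6 weeks = Nov 26, 2031.

Nov 26, 2031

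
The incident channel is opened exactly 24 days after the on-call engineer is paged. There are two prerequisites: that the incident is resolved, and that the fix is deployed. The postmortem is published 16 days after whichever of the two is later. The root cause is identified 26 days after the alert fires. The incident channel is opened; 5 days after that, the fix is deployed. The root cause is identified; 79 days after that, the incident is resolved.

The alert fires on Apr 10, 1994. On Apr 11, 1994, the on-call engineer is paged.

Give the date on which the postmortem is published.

Aug 9, 1994

The alert fires: Apr 10, 1994.
The root cause is identified: Apr 10, 1994 + 26 days = May 6, 1994.
The incident is resolved: May 6, 1994 + 79 days = Jul 24, 1994.
The on-call engineer is paged: Apr 11, 1994.
The incident channel is opened: Apr 11, 1994 + 24 days = May 5, 1994.
The fix is deployed: May 5, 1994 + 5 days = May 10, 1994.
Both prerequisites met — the incident is resolved (Jul 24, 1994), the fix is deployed (May 10, 1994); the later is Jul 24, 1994.
The postmortem is published: Jul 24, 1994 + 16 days = Aug 9, 1994.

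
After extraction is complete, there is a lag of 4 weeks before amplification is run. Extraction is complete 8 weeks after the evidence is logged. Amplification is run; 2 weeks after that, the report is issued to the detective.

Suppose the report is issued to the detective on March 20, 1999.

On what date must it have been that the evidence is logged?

The report is issued to the detective: Mar 20, 1999.
Amplification is run: Mar 20, 1999 − 2 weeks = Mar 6, 1999.
Extraction is complete: Mar 6, 1999 − 4 weeks = Feb 6, 1999.
The evidence is logged: Feb 6, 1999 − 8 weeks = Dec 12, 1998.

December 12, 1998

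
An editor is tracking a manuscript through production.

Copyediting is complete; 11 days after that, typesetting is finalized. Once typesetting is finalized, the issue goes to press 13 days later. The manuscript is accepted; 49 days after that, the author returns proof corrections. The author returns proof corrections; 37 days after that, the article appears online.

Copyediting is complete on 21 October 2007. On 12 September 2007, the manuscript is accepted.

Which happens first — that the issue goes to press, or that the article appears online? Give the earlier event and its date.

The issue goes to press — 14 November 2007

Copyediting is complete: Oct 21, 2007.
Typesetting is finalized: Oct 21, 2007 + 11 days = Nov 1, 2007.
The issue goes to press: Nov 1, 2007 + 13 days = Nov 14, 2007.
The manuscript is accepted: Sep 12, 2007.
The author returns proof corrections: Sep 12, 2007 + 49 days = Oct 31, 2007.
The article appears online: Oct 31, 2007 + 37 days = Dec 7, 2007.
Comparing: the issue goes to press on Nov 14, 2007 vs the article appears online on Dec 7, 2007. Earlier: the issue goes to press.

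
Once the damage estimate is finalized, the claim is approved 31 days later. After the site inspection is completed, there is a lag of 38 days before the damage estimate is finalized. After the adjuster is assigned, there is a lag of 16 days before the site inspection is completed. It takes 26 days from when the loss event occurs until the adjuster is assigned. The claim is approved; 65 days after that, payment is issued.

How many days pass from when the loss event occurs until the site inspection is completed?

Causal path: the loss event occurs → the adjuster is assigned → the site inspection is completed.
Total delay along the path: 26 + 16 = 42 days.

42 days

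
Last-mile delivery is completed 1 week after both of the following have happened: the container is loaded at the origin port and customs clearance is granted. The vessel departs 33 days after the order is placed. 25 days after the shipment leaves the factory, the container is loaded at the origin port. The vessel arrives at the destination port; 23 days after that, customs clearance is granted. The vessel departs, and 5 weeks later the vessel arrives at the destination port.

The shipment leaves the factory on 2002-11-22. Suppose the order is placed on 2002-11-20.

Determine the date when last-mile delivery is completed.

The shipment leaves the factory: Nov 22, 2002.
The container is loaded at the origin port: Nov 22, 2002 + 25 days = Dec 17, 2002.
The order is placed: Nov 20, 2002.
The vessel departs: Nov 20, 2002 + 33 days = Dec 23, 2002.
The vessel arrives at the destination port: Dec 23, 2002 + 5 weeks = Jan 27, 2003.
Customs clearance is granted: Jan 27, 2003 + 23 days = Feb 19, 2003.
Both prerequisites met — the container is loaded at the origin port (Dec 17, 2002), customs clearance is granted (Feb 19, 2003); the later is Feb 19, 2003.
Last-mile delivery is completed: Feb 19, 2003 + 1 week = Feb 26, 2003.

2003-02-26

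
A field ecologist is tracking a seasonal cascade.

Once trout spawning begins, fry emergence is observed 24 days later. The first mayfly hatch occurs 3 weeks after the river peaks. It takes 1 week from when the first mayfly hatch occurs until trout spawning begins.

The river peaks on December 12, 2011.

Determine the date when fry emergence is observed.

The river peaks: Dec 12, 2011.
The first mayfly hatch occurs: Dec 12, 2011 + 3 weeks = Jan 2, 2012.
Trout spawning begins: Jan 2, 2012 + 1 week = Jan 9, 2012.
Fry emergence is observed: Jan 9, 2012 + 24 days = Feb 2, 2012.

February 2, 2012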